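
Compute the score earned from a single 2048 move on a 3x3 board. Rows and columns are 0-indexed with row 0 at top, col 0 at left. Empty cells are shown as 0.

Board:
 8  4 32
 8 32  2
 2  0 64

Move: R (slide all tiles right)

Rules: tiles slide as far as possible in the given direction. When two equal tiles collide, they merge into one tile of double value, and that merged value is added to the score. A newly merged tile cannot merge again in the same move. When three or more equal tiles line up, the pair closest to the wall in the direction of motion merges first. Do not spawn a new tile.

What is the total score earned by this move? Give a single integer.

Slide right:
row 0: [8, 4, 32] -> [8, 4, 32]  score +0 (running 0)
row 1: [8, 32, 2] -> [8, 32, 2]  score +0 (running 0)
row 2: [2, 0, 64] -> [0, 2, 64]  score +0 (running 0)
Board after move:
 8  4 32
 8 32  2
 0  2 64

Answer: 0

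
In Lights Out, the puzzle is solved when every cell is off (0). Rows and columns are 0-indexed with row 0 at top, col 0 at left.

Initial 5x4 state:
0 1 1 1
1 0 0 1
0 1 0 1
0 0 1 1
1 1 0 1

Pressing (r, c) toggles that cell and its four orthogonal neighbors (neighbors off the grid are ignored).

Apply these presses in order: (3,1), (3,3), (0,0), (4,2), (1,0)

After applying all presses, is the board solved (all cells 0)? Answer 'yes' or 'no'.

After press 1 at (3,1):
0 1 1 1
1 0 0 1
0 0 0 1
1 1 0 1
1 0 0 1

After press 2 at (3,3):
0 1 1 1
1 0 0 1
0 0 0 0
1 1 1 0
1 0 0 0

After press 3 at (0,0):
1 0 1 1
0 0 0 1
0 0 0 0
1 1 1 0
1 0 0 0

After press 4 at (4,2):
1 0 1 1
0 0 0 1
0 0 0 0
1 1 0 0
1 1 1 1

After press 5 at (1,0):
0 0 1 1
1 1 0 1
1 0 0 0
1 1 0 0
1 1 1 1

Lights still on: 12

Answer: no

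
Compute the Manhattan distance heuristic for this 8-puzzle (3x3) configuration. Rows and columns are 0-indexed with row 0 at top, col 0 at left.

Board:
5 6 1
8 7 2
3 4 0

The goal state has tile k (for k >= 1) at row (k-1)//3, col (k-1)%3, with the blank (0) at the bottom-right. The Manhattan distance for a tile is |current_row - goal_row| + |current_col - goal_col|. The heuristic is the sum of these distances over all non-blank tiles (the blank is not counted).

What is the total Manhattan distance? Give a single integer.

Answer: 18

Derivation:
Tile 5: at (0,0), goal (1,1), distance |0-1|+|0-1| = 2
Tile 6: at (0,1), goal (1,2), distance |0-1|+|1-2| = 2
Tile 1: at (0,2), goal (0,0), distance |0-0|+|2-0| = 2
Tile 8: at (1,0), goal (2,1), distance |1-2|+|0-1| = 2
Tile 7: at (1,1), goal (2,0), distance |1-2|+|1-0| = 2
Tile 2: at (1,2), goal (0,1), distance |1-0|+|2-1| = 2
Tile 3: at (2,0), goal (0,2), distance |2-0|+|0-2| = 4
Tile 4: at (2,1), goal (1,0), distance |2-1|+|1-0| = 2
Sum: 2 + 2 + 2 + 2 + 2 + 2 + 4 + 2 = 18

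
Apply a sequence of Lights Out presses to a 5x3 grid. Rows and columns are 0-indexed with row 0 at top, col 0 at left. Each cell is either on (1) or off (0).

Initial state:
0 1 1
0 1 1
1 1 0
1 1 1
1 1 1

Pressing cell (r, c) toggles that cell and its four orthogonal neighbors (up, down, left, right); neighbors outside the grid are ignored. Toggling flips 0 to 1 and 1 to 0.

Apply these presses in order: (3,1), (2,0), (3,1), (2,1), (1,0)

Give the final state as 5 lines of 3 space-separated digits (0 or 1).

Answer: 1 1 1
0 1 1
0 1 1
0 0 1
1 1 1

Derivation:
After press 1 at (3,1):
0 1 1
0 1 1
1 0 0
0 0 0
1 0 1

After press 2 at (2,0):
0 1 1
1 1 1
0 1 0
1 0 0
1 0 1

After press 3 at (3,1):
0 1 1
1 1 1
0 0 0
0 1 1
1 1 1

After press 4 at (2,1):
0 1 1
1 0 1
1 1 1
0 0 1
1 1 1

After press 5 at (1,0):
1 1 1
0 1 1
0 1 1
0 0 1
1 1 1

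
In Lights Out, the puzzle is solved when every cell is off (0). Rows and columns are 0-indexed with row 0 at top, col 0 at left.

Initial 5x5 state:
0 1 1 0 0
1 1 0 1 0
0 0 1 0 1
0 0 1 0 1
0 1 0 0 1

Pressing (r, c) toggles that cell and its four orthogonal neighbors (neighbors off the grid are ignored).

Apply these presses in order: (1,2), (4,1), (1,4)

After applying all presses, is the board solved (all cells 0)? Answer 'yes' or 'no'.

After press 1 at (1,2):
0 1 0 0 0
1 0 1 0 0
0 0 0 0 1
0 0 1 0 1
0 1 0 0 1

After press 2 at (4,1):
0 1 0 0 0
1 0 1 0 0
0 0 0 0 1
0 1 1 0 1
1 0 1 0 1

After press 3 at (1,4):
0 1 0 0 1
1 0 1 1 1
0 0 0 0 0
0 1 1 0 1
1 0 1 0 1

Lights still on: 12

Answer: no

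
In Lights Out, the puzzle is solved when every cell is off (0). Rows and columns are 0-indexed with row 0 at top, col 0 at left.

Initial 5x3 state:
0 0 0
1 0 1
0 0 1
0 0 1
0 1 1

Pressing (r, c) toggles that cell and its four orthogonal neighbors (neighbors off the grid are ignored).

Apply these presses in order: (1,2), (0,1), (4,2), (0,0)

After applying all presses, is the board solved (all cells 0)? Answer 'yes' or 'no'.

Answer: yes

Derivation:
After press 1 at (1,2):
0 0 1
1 1 0
0 0 0
0 0 1
0 1 1

After press 2 at (0,1):
1 1 0
1 0 0
0 0 0
0 0 1
0 1 1

After press 3 at (4,2):
1 1 0
1 0 0
0 0 0
0 0 0
0 0 0

After press 4 at (0,0):
0 0 0
0 0 0
0 0 0
0 0 0
0 0 0

Lights still on: 0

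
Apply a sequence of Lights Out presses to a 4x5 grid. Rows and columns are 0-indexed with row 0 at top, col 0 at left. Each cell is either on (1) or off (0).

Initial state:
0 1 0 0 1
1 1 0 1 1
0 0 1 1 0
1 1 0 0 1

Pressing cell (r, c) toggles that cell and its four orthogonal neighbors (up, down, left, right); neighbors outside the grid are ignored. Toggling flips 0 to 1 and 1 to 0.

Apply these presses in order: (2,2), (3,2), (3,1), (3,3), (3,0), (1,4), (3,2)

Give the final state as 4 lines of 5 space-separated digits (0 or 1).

After press 1 at (2,2):
0 1 0 0 1
1 1 1 1 1
0 1 0 0 0
1 1 1 0 1

After press 2 at (3,2):
0 1 0 0 1
1 1 1 1 1
0 1 1 0 0
1 0 0 1 1

After press 3 at (3,1):
0 1 0 0 1
1 1 1 1 1
0 0 1 0 0
0 1 1 1 1

After press 4 at (3,3):
0 1 0 0 1
1 1 1 1 1
0 0 1 1 0
0 1 0 0 0

After press 5 at (3,0):
0 1 0 0 1
1 1 1 1 1
1 0 1 1 0
1 0 0 0 0

After press 6 at (1,4):
0 1 0 0 0
1 1 1 0 0
1 0 1 1 1
1 0 0 0 0

After press 7 at (3,2):
0 1 0 0 0
1 1 1 0 0
1 0 0 1 1
1 1 1 1 0

Answer: 0 1 0 0 0
1 1 1 0 0
1 0 0 1 1
1 1 1 1 0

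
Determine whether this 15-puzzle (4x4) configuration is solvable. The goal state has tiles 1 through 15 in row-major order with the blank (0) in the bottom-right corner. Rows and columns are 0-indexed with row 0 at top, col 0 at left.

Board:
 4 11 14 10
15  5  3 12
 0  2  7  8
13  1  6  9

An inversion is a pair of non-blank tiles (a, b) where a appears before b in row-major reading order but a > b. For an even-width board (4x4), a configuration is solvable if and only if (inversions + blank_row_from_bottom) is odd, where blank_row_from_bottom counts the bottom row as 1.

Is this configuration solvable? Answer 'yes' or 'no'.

Inversions: 60
Blank is in row 2 (0-indexed from top), which is row 2 counting from the bottom (bottom = 1).
60 + 2 = 62, which is even, so the puzzle is not solvable.

Answer: no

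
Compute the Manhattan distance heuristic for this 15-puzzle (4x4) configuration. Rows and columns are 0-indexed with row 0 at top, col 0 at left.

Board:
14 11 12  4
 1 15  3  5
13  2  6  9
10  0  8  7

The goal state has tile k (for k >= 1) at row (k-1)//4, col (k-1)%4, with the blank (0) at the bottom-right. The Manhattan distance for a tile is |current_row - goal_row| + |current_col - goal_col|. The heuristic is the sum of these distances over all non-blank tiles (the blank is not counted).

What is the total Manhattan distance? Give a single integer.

Tile 14: at (0,0), goal (3,1), distance |0-3|+|0-1| = 4
Tile 11: at (0,1), goal (2,2), distance |0-2|+|1-2| = 3
Tile 12: at (0,2), goal (2,3), distance |0-2|+|2-3| = 3
Tile 4: at (0,3), goal (0,3), distance |0-0|+|3-3| = 0
Tile 1: at (1,0), goal (0,0), distance |1-0|+|0-0| = 1
Tile 15: at (1,1), goal (3,2), distance |1-3|+|1-2| = 3
Tile 3: at (1,2), goal (0,2), distance |1-0|+|2-2| = 1
Tile 5: at (1,3), goal (1,0), distance |1-1|+|3-0| = 3
Tile 13: at (2,0), goal (3,0), distance |2-3|+|0-0| = 1
Tile 2: at (2,1), goal (0,1), distance |2-0|+|1-1| = 2
Tile 6: at (2,2), goal (1,1), distance |2-1|+|2-1| = 2
Tile 9: at (2,3), goal (2,0), distance |2-2|+|3-0| = 3
Tile 10: at (3,0), goal (2,1), distance |3-2|+|0-1| = 2
Tile 8: at (3,2), goal (1,3), distance |3-1|+|2-3| = 3
Tile 7: at (3,3), goal (1,2), distance |3-1|+|3-2| = 3
Sum: 4 + 3 + 3 + 0 + 1 + 3 + 1 + 3 + 1 + 2 + 2 + 3 + 2 + 3 + 3 = 34

Answer: 34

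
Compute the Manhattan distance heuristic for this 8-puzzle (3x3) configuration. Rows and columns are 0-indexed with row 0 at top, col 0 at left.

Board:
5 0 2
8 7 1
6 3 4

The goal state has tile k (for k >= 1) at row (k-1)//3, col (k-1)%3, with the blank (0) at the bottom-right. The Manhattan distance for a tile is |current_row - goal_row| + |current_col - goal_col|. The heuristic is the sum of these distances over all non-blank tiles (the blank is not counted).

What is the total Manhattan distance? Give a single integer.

Answer: 19

Derivation:
Tile 5: at (0,0), goal (1,1), distance |0-1|+|0-1| = 2
Tile 2: at (0,2), goal (0,1), distance |0-0|+|2-1| = 1
Tile 8: at (1,0), goal (2,1), distance |1-2|+|0-1| = 2
Tile 7: at (1,1), goal (2,0), distance |1-2|+|1-0| = 2
Tile 1: at (1,2), goal (0,0), distance |1-0|+|2-0| = 3
Tile 6: at (2,0), goal (1,2), distance |2-1|+|0-2| = 3
Tile 3: at (2,1), goal (0,2), distance |2-0|+|1-2| = 3
Tile 4: at (2,2), goal (1,0), distance |2-1|+|2-0| = 3
Sum: 2 + 1 + 2 + 2 + 3 + 3 + 3 + 3 = 19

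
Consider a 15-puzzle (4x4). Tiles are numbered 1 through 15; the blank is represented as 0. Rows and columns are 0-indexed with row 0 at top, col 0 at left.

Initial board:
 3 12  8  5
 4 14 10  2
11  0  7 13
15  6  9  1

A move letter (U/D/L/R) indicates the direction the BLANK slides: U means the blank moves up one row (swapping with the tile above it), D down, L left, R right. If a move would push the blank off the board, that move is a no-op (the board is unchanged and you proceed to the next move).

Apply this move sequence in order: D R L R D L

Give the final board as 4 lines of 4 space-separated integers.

Answer:  3 12  8  5
 4 14 10  2
11  6  7 13
15  0  9  1

Derivation:
After move 1 (D):
 3 12  8  5
 4 14 10  2
11  6  7 13
15  0  9  1

After move 2 (R):
 3 12  8  5
 4 14 10  2
11  6  7 13
15  9  0  1

After move 3 (L):
 3 12  8  5
 4 14 10  2
11  6  7 13
15  0  9  1

After move 4 (R):
 3 12  8  5
 4 14 10  2
11  6  7 13
15  9  0  1

After move 5 (D):
 3 12  8  5
 4 14 10  2
11  6  7 13
15  9  0  1

After move 6 (L):
 3 12  8  5
 4 14 10  2
11  6  7 13
15  0  9  1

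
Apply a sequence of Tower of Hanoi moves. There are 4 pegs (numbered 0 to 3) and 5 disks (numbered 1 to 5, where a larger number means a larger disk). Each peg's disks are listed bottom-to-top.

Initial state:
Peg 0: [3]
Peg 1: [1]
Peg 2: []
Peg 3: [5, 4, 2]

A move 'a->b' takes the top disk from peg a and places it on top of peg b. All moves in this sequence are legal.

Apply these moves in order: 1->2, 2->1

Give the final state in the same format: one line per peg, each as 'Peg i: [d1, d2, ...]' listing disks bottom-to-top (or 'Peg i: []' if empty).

Answer: Peg 0: [3]
Peg 1: [1]
Peg 2: []
Peg 3: [5, 4, 2]

Derivation:
After move 1 (1->2):
Peg 0: [3]
Peg 1: []
Peg 2: [1]
Peg 3: [5, 4, 2]

After move 2 (2->1):
Peg 0: [3]
Peg 1: [1]
Peg 2: []
Peg 3: [5, 4, 2]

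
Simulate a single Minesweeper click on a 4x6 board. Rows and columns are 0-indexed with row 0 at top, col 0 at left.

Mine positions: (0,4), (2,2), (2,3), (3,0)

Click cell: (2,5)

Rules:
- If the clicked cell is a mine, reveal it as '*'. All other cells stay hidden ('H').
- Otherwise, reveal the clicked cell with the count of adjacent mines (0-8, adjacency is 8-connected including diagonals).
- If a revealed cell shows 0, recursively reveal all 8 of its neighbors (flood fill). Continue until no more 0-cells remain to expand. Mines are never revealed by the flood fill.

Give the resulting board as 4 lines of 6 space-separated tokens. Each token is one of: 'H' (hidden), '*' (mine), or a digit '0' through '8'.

H H H H H H
H H H H 2 1
H H H H 1 0
H H H H 1 0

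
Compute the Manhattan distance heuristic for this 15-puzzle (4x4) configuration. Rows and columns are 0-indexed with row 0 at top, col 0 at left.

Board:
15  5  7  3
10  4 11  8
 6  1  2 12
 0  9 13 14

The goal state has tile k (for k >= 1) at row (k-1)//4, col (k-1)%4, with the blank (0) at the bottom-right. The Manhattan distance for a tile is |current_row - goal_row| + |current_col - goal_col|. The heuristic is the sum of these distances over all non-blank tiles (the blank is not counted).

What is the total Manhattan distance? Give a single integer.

Answer: 29

Derivation:
Tile 15: at (0,0), goal (3,2), distance |0-3|+|0-2| = 5
Tile 5: at (0,1), goal (1,0), distance |0-1|+|1-0| = 2
Tile 7: at (0,2), goal (1,2), distance |0-1|+|2-2| = 1
Tile 3: at (0,3), goal (0,2), distance |0-0|+|3-2| = 1
Tile 10: at (1,0), goal (2,1), distance |1-2|+|0-1| = 2
Tile 4: at (1,1), goal (0,3), distance |1-0|+|1-3| = 3
Tile 11: at (1,2), goal (2,2), distance |1-2|+|2-2| = 1
Tile 8: at (1,3), goal (1,3), distance |1-1|+|3-3| = 0
Tile 6: at (2,0), goal (1,1), distance |2-1|+|0-1| = 2
Tile 1: at (2,1), goal (0,0), distance |2-0|+|1-0| = 3
Tile 2: at (2,2), goal (0,1), distance |2-0|+|2-1| = 3
Tile 12: at (2,3), goal (2,3), distance |2-2|+|3-3| = 0
Tile 9: at (3,1), goal (2,0), distance |3-2|+|1-0| = 2
Tile 13: at (3,2), goal (3,0), distance |3-3|+|2-0| = 2
Tile 14: at (3,3), goal (3,1), distance |3-3|+|3-1| = 2
Sum: 5 + 2 + 1 + 1 + 2 + 3 + 1 + 0 + 2 + 3 + 3 + 0 + 2 + 2 + 2 = 29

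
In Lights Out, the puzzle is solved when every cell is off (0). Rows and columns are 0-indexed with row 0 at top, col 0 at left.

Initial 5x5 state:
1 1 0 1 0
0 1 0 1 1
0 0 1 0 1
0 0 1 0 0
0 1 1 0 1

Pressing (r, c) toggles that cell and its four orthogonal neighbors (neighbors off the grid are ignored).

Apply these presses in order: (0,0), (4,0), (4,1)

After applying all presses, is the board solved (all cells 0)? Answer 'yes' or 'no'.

Answer: no

Derivation:
After press 1 at (0,0):
0 0 0 1 0
1 1 0 1 1
0 0 1 0 1
0 0 1 0 0
0 1 1 0 1

After press 2 at (4,0):
0 0 0 1 0
1 1 0 1 1
0 0 1 0 1
1 0 1 0 0
1 0 1 0 1

After press 3 at (4,1):
0 0 0 1 0
1 1 0 1 1
0 0 1 0 1
1 1 1 0 0
0 1 0 0 1

Lights still on: 12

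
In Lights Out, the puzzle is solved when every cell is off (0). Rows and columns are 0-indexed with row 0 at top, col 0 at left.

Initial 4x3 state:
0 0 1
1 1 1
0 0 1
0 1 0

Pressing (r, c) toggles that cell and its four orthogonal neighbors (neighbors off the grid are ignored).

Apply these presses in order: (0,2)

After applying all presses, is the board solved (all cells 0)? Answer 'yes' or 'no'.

Answer: no

Derivation:
After press 1 at (0,2):
0 1 0
1 1 0
0 0 1
0 1 0

Lights still on: 5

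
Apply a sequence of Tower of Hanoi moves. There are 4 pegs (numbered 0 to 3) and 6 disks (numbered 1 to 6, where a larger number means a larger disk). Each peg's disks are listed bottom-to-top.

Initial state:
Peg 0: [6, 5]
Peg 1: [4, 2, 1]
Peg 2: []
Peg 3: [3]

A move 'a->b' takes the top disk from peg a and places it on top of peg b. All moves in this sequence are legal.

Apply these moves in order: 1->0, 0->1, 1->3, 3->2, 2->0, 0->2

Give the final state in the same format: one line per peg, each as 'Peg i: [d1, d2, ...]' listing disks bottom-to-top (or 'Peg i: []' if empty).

After move 1 (1->0):
Peg 0: [6, 5, 1]
Peg 1: [4, 2]
Peg 2: []
Peg 3: [3]

After move 2 (0->1):
Peg 0: [6, 5]
Peg 1: [4, 2, 1]
Peg 2: []
Peg 3: [3]

After move 3 (1->3):
Peg 0: [6, 5]
Peg 1: [4, 2]
Peg 2: []
Peg 3: [3, 1]

After move 4 (3->2):
Peg 0: [6, 5]
Peg 1: [4, 2]
Peg 2: [1]
Peg 3: [3]

After move 5 (2->0):
Peg 0: [6, 5, 1]
Peg 1: [4, 2]
Peg 2: []
Peg 3: [3]

After move 6 (0->2):
Peg 0: [6, 5]
Peg 1: [4, 2]
Peg 2: [1]
Peg 3: [3]

Answer: Peg 0: [6, 5]
Peg 1: [4, 2]
Peg 2: [1]
Peg 3: [3]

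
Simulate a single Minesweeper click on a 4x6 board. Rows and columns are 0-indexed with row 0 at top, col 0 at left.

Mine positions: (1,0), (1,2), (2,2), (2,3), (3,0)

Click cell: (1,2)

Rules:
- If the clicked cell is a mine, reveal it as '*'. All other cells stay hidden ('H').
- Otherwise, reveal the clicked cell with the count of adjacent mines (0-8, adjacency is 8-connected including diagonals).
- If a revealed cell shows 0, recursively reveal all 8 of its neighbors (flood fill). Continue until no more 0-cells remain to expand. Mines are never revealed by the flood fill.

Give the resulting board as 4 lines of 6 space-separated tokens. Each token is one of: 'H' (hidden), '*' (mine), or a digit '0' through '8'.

H H H H H H
H H * H H H
H H H H H H
H H H H H H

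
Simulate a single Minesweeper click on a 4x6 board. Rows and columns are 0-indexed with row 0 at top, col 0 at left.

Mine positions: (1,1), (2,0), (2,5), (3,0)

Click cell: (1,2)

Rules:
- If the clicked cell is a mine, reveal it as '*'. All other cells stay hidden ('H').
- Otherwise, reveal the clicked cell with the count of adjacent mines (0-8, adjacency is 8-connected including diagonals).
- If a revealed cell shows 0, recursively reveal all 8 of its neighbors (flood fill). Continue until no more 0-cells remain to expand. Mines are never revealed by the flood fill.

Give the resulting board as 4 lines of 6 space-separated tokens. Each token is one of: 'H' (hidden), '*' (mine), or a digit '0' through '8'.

H H H H H H
H H 1 H H H
H H H H H H
H H H H H H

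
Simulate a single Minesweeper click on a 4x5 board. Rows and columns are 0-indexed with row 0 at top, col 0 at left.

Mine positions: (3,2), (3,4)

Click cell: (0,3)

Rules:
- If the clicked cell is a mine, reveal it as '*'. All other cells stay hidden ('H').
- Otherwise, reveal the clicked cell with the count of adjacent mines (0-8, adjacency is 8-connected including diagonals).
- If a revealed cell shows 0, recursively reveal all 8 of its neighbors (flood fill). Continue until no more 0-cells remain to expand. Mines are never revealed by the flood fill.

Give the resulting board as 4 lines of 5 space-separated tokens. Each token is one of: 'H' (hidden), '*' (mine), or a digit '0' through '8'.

0 0 0 0 0
0 0 0 0 0
0 1 1 2 1
0 1 H H H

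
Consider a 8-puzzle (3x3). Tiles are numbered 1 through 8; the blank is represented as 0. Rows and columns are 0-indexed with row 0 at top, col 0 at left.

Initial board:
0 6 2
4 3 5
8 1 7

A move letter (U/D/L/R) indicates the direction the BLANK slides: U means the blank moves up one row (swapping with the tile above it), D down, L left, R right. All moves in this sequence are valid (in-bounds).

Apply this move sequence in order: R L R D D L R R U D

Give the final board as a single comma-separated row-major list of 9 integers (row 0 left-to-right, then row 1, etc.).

After move 1 (R):
6 0 2
4 3 5
8 1 7

After move 2 (L):
0 6 2
4 3 5
8 1 7

After move 3 (R):
6 0 2
4 3 5
8 1 7

After move 4 (D):
6 3 2
4 0 5
8 1 7

After move 5 (D):
6 3 2
4 1 5
8 0 7

After move 6 (L):
6 3 2
4 1 5
0 8 7

After move 7 (R):
6 3 2
4 1 5
8 0 7

After move 8 (R):
6 3 2
4 1 5
8 7 0

After move 9 (U):
6 3 2
4 1 0
8 7 5

After move 10 (D):
6 3 2
4 1 5
8 7 0

Answer: 6, 3, 2, 4, 1, 5, 8, 7, 0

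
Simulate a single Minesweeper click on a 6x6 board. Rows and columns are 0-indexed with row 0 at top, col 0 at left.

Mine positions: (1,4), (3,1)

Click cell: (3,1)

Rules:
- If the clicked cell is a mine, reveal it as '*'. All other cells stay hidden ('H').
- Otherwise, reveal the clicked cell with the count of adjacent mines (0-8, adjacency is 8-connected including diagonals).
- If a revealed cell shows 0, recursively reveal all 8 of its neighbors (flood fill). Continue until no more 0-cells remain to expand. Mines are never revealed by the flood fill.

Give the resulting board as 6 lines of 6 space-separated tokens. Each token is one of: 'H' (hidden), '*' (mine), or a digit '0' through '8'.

H H H H H H
H H H H H H
H H H H H H
H * H H H H
H H H H H H
H H H H H H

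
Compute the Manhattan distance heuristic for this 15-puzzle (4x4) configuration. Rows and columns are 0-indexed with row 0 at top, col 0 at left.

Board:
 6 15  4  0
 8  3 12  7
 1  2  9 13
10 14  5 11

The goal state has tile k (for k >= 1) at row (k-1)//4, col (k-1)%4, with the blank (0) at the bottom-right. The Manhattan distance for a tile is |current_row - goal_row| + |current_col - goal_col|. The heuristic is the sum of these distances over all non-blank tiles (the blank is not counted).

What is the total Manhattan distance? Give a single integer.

Answer: 33

Derivation:
Tile 6: (0,0)->(1,1) = 2
Tile 15: (0,1)->(3,2) = 4
Tile 4: (0,2)->(0,3) = 1
Tile 8: (1,0)->(1,3) = 3
Tile 3: (1,1)->(0,2) = 2
Tile 12: (1,2)->(2,3) = 2
Tile 7: (1,3)->(1,2) = 1
Tile 1: (2,0)->(0,0) = 2
Tile 2: (2,1)->(0,1) = 2
Tile 9: (2,2)->(2,0) = 2
Tile 13: (2,3)->(3,0) = 4
Tile 10: (3,0)->(2,1) = 2
Tile 14: (3,1)->(3,1) = 0
Tile 5: (3,2)->(1,0) = 4
Tile 11: (3,3)->(2,2) = 2
Sum: 2 + 4 + 1 + 3 + 2 + 2 + 1 + 2 + 2 + 2 + 4 + 2 + 0 + 4 + 2 = 33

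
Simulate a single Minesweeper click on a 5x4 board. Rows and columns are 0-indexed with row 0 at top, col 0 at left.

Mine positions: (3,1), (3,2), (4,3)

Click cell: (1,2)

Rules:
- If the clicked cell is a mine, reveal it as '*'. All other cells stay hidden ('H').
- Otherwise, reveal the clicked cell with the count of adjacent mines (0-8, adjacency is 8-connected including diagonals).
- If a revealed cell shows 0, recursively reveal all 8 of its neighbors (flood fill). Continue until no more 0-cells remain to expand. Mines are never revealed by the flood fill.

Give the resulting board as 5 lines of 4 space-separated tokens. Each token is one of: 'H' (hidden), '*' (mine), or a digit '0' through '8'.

0 0 0 0
0 0 0 0
1 2 2 1
H H H H
H H H H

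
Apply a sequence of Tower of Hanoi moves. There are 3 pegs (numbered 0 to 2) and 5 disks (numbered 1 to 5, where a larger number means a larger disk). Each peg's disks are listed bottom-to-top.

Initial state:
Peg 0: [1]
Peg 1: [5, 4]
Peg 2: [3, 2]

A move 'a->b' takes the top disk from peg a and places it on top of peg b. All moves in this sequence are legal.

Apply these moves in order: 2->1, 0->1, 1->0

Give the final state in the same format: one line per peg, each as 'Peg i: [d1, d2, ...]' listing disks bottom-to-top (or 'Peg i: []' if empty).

After move 1 (2->1):
Peg 0: [1]
Peg 1: [5, 4, 2]
Peg 2: [3]

After move 2 (0->1):
Peg 0: []
Peg 1: [5, 4, 2, 1]
Peg 2: [3]

After move 3 (1->0):
Peg 0: [1]
Peg 1: [5, 4, 2]
Peg 2: [3]

Answer: Peg 0: [1]
Peg 1: [5, 4, 2]
Peg 2: [3]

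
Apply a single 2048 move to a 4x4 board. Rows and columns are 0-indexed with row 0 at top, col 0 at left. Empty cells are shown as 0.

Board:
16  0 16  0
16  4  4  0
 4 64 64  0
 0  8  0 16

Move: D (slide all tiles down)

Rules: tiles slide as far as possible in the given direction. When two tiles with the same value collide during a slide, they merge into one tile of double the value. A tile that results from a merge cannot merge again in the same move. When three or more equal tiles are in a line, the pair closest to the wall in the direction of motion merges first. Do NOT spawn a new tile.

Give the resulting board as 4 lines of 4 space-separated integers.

Answer:  0  0  0  0
 0  4 16  0
32 64  4  0
 4  8 64 16

Derivation:
Slide down:
col 0: [16, 16, 4, 0] -> [0, 0, 32, 4]
col 1: [0, 4, 64, 8] -> [0, 4, 64, 8]
col 2: [16, 4, 64, 0] -> [0, 16, 4, 64]
col 3: [0, 0, 0, 16] -> [0, 0, 0, 16]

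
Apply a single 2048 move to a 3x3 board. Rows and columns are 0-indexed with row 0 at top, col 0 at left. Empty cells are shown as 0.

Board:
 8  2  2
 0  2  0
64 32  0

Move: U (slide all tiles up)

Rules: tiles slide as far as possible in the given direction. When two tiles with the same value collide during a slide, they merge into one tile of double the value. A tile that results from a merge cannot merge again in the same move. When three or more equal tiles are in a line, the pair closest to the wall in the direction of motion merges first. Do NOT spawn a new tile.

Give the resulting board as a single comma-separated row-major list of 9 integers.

Answer: 8, 4, 2, 64, 32, 0, 0, 0, 0

Derivation:
Slide up:
col 0: [8, 0, 64] -> [8, 64, 0]
col 1: [2, 2, 32] -> [4, 32, 0]
col 2: [2, 0, 0] -> [2, 0, 0]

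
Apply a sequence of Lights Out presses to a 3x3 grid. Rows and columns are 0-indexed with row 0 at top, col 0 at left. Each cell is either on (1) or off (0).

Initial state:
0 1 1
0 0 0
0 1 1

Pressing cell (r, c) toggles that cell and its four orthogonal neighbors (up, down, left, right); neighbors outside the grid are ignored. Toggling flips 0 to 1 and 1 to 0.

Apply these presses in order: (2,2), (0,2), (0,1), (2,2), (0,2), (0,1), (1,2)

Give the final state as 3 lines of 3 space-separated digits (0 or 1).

Answer: 0 1 0
0 1 1
0 1 0

Derivation:
After press 1 at (2,2):
0 1 1
0 0 1
0 0 0

After press 2 at (0,2):
0 0 0
0 0 0
0 0 0

After press 3 at (0,1):
1 1 1
0 1 0
0 0 0

After press 4 at (2,2):
1 1 1
0 1 1
0 1 1

After press 5 at (0,2):
1 0 0
0 1 0
0 1 1

After press 6 at (0,1):
0 1 1
0 0 0
0 1 1

After press 7 at (1,2):
0 1 0
0 1 1
0 1 0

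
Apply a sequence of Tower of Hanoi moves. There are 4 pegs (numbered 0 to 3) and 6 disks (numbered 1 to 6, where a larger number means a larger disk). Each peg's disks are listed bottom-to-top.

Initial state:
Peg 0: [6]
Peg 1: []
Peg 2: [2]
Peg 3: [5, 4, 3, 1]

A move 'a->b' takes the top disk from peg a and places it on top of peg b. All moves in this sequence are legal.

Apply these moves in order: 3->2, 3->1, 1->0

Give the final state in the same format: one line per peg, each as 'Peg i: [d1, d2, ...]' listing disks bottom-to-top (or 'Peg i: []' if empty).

After move 1 (3->2):
Peg 0: [6]
Peg 1: []
Peg 2: [2, 1]
Peg 3: [5, 4, 3]

After move 2 (3->1):
Peg 0: [6]
Peg 1: [3]
Peg 2: [2, 1]
Peg 3: [5, 4]

After move 3 (1->0):
Peg 0: [6, 3]
Peg 1: []
Peg 2: [2, 1]
Peg 3: [5, 4]

Answer: Peg 0: [6, 3]
Peg 1: []
Peg 2: [2, 1]
Peg 3: [5, 4]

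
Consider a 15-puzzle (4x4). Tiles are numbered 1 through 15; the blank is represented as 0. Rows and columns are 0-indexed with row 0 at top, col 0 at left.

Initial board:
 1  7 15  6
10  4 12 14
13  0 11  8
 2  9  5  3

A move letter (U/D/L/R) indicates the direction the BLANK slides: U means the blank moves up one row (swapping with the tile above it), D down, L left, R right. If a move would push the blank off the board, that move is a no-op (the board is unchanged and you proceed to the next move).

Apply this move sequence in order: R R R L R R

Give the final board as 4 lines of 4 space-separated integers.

Answer:  1  7 15  6
10  4 12 14
13 11  8  0
 2  9  5  3

Derivation:
After move 1 (R):
 1  7 15  6
10  4 12 14
13 11  0  8
 2  9  5  3

After move 2 (R):
 1  7 15  6
10  4 12 14
13 11  8  0
 2  9  5  3

After move 3 (R):
 1  7 15  6
10  4 12 14
13 11  8  0
 2  9  5  3

After move 4 (L):
 1  7 15  6
10  4 12 14
13 11  0  8
 2  9  5  3

After move 5 (R):
 1  7 15  6
10  4 12 14
13 11  8  0
 2  9  5  3

After move 6 (R):
 1  7 15  6
10  4 12 14
13 11  8  0
 2  9  5  3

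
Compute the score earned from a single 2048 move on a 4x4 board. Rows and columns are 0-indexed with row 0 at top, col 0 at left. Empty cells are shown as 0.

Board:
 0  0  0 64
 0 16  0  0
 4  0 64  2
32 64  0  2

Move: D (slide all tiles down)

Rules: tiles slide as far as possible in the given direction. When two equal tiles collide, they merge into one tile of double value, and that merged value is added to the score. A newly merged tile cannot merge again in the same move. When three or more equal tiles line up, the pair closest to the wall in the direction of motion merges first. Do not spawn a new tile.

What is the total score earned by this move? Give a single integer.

Slide down:
col 0: [0, 0, 4, 32] -> [0, 0, 4, 32]  score +0 (running 0)
col 1: [0, 16, 0, 64] -> [0, 0, 16, 64]  score +0 (running 0)
col 2: [0, 0, 64, 0] -> [0, 0, 0, 64]  score +0 (running 0)
col 3: [64, 0, 2, 2] -> [0, 0, 64, 4]  score +4 (running 4)
Board after move:
 0  0  0  0
 0  0  0  0
 4 16  0 64
32 64 64  4

Answer: 4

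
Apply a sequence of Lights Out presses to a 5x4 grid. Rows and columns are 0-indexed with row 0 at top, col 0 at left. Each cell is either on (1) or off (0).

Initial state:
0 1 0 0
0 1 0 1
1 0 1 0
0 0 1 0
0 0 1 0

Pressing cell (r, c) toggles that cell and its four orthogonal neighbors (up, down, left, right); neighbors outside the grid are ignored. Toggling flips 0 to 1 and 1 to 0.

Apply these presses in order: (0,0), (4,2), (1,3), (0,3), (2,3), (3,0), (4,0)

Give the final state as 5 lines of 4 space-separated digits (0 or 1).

After press 1 at (0,0):
1 0 0 0
1 1 0 1
1 0 1 0
0 0 1 0
0 0 1 0

After press 2 at (4,2):
1 0 0 0
1 1 0 1
1 0 1 0
0 0 0 0
0 1 0 1

After press 3 at (1,3):
1 0 0 1
1 1 1 0
1 0 1 1
0 0 0 0
0 1 0 1

After press 4 at (0,3):
1 0 1 0
1 1 1 1
1 0 1 1
0 0 0 0
0 1 0 1

After press 5 at (2,3):
1 0 1 0
1 1 1 0
1 0 0 0
0 0 0 1
0 1 0 1

After press 6 at (3,0):
1 0 1 0
1 1 1 0
0 0 0 0
1 1 0 1
1 1 0 1

After press 7 at (4,0):
1 0 1 0
1 1 1 0
0 0 0 0
0 1 0 1
0 0 0 1

Answer: 1 0 1 0
1 1 1 0
0 0 0 0
0 1 0 1
0 0 0 1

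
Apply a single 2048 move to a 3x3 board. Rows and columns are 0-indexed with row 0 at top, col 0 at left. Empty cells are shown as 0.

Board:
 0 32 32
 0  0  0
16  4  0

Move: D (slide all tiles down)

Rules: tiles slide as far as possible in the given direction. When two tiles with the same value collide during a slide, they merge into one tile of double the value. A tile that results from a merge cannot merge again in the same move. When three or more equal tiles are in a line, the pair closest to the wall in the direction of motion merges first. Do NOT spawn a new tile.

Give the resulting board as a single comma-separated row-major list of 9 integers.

Slide down:
col 0: [0, 0, 16] -> [0, 0, 16]
col 1: [32, 0, 4] -> [0, 32, 4]
col 2: [32, 0, 0] -> [0, 0, 32]

Answer: 0, 0, 0, 0, 32, 0, 16, 4, 32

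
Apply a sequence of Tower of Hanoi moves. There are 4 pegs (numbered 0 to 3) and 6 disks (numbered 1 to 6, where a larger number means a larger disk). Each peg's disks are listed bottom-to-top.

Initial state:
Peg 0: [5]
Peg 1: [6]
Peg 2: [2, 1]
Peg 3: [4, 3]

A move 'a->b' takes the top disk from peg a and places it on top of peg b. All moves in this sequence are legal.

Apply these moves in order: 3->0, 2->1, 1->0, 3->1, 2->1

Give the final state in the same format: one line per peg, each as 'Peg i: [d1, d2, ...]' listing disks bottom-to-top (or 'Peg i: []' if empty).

After move 1 (3->0):
Peg 0: [5, 3]
Peg 1: [6]
Peg 2: [2, 1]
Peg 3: [4]

After move 2 (2->1):
Peg 0: [5, 3]
Peg 1: [6, 1]
Peg 2: [2]
Peg 3: [4]

After move 3 (1->0):
Peg 0: [5, 3, 1]
Peg 1: [6]
Peg 2: [2]
Peg 3: [4]

After move 4 (3->1):
Peg 0: [5, 3, 1]
Peg 1: [6, 4]
Peg 2: [2]
Peg 3: []

After move 5 (2->1):
Peg 0: [5, 3, 1]
Peg 1: [6, 4, 2]
Peg 2: []
Peg 3: []

Answer: Peg 0: [5, 3, 1]
Peg 1: [6, 4, 2]
Peg 2: []
Peg 3: []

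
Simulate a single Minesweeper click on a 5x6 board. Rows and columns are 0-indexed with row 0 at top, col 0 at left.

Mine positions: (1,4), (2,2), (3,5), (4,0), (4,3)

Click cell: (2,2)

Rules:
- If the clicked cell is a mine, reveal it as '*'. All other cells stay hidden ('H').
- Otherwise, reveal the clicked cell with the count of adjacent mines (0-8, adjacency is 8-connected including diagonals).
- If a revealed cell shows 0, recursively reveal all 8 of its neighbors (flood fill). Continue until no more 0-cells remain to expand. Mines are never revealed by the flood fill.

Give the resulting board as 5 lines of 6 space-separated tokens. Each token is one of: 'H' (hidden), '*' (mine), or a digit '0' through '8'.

H H H H H H
H H H H H H
H H * H H H
H H H H H H
H H H H H H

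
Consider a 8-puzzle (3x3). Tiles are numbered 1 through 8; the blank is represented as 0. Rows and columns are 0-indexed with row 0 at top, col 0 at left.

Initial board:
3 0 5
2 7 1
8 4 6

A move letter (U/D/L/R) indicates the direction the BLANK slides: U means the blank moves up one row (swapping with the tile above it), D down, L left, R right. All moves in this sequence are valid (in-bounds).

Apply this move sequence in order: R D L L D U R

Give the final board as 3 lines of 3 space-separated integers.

Answer: 3 5 1
2 0 7
8 4 6

Derivation:
After move 1 (R):
3 5 0
2 7 1
8 4 6

After move 2 (D):
3 5 1
2 7 0
8 4 6

After move 3 (L):
3 5 1
2 0 7
8 4 6

After move 4 (L):
3 5 1
0 2 7
8 4 6

After move 5 (D):
3 5 1
8 2 7
0 4 6

After move 6 (U):
3 5 1
0 2 7
8 4 6

After move 7 (R):
3 5 1
2 0 7
8 4 6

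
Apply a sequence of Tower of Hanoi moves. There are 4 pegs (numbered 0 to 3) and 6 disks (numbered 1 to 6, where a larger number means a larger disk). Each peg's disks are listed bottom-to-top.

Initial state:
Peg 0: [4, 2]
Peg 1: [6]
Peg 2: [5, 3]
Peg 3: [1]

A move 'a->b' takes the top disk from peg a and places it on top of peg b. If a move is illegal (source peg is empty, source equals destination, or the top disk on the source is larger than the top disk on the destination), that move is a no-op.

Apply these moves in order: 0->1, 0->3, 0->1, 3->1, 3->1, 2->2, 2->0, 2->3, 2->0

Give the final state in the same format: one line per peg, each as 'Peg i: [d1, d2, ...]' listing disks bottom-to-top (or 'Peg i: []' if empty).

After move 1 (0->1):
Peg 0: [4]
Peg 1: [6, 2]
Peg 2: [5, 3]
Peg 3: [1]

After move 2 (0->3):
Peg 0: [4]
Peg 1: [6, 2]
Peg 2: [5, 3]
Peg 3: [1]

After move 3 (0->1):
Peg 0: [4]
Peg 1: [6, 2]
Peg 2: [5, 3]
Peg 3: [1]

After move 4 (3->1):
Peg 0: [4]
Peg 1: [6, 2, 1]
Peg 2: [5, 3]
Peg 3: []

After move 5 (3->1):
Peg 0: [4]
Peg 1: [6, 2, 1]
Peg 2: [5, 3]
Peg 3: []

After move 6 (2->2):
Peg 0: [4]
Peg 1: [6, 2, 1]
Peg 2: [5, 3]
Peg 3: []

After move 7 (2->0):
Peg 0: [4, 3]
Peg 1: [6, 2, 1]
Peg 2: [5]
Peg 3: []

After move 8 (2->3):
Peg 0: [4, 3]
Peg 1: [6, 2, 1]
Peg 2: []
Peg 3: [5]

After move 9 (2->0):
Peg 0: [4, 3]
Peg 1: [6, 2, 1]
Peg 2: []
Peg 3: [5]

Answer: Peg 0: [4, 3]
Peg 1: [6, 2, 1]
Peg 2: []
Peg 3: [5]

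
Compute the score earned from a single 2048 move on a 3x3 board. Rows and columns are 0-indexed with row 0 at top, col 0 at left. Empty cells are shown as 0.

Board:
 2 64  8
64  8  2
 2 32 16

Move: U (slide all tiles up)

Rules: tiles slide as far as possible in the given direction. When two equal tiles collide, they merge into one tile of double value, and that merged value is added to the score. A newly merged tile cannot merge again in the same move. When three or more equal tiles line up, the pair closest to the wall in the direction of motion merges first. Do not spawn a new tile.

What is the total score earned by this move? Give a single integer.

Slide up:
col 0: [2, 64, 2] -> [2, 64, 2]  score +0 (running 0)
col 1: [64, 8, 32] -> [64, 8, 32]  score +0 (running 0)
col 2: [8, 2, 16] -> [8, 2, 16]  score +0 (running 0)
Board after move:
 2 64  8
64  8  2
 2 32 16

Answer: 0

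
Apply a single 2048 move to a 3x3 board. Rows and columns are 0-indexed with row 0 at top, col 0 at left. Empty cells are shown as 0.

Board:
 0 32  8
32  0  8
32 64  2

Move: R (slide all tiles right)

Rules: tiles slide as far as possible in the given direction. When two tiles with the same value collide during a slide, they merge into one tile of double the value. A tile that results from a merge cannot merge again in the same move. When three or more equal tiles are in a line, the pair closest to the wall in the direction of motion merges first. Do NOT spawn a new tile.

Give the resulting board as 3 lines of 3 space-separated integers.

Answer:  0 32  8
 0 32  8
32 64  2

Derivation:
Slide right:
row 0: [0, 32, 8] -> [0, 32, 8]
row 1: [32, 0, 8] -> [0, 32, 8]
row 2: [32, 64, 2] -> [32, 64, 2]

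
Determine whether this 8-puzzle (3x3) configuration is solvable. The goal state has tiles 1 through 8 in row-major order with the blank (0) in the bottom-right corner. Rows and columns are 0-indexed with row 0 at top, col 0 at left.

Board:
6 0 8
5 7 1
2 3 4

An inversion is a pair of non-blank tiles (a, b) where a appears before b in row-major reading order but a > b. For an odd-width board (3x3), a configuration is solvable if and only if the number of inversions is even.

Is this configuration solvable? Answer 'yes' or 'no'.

Inversions (pairs i<j in row-major order where tile[i] > tile[j] > 0): 19
19 is odd, so the puzzle is not solvable.

Answer: no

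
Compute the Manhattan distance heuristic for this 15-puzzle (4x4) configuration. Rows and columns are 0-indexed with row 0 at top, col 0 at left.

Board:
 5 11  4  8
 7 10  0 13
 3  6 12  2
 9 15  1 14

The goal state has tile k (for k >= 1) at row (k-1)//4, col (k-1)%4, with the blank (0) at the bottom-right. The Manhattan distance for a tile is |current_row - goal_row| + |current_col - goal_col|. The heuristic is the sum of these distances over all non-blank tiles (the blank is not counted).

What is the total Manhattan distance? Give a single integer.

Tile 5: (0,0)->(1,0) = 1
Tile 11: (0,1)->(2,2) = 3
Tile 4: (0,2)->(0,3) = 1
Tile 8: (0,3)->(1,3) = 1
Tile 7: (1,0)->(1,2) = 2
Tile 10: (1,1)->(2,1) = 1
Tile 13: (1,3)->(3,0) = 5
Tile 3: (2,0)->(0,2) = 4
Tile 6: (2,1)->(1,1) = 1
Tile 12: (2,2)->(2,3) = 1
Tile 2: (2,3)->(0,1) = 4
Tile 9: (3,0)->(2,0) = 1
Tile 15: (3,1)->(3,2) = 1
Tile 1: (3,2)->(0,0) = 5
Tile 14: (3,3)->(3,1) = 2
Sum: 1 + 3 + 1 + 1 + 2 + 1 + 5 + 4 + 1 + 1 + 4 + 1 + 1 + 5 + 2 = 33

Answer: 33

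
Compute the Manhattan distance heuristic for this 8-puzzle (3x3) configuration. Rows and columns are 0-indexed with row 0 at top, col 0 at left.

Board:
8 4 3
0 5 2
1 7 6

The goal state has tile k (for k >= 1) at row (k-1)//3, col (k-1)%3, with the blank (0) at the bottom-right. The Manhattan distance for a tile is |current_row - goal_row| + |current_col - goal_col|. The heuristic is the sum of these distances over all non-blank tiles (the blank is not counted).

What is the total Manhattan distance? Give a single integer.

Answer: 11

Derivation:
Tile 8: (0,0)->(2,1) = 3
Tile 4: (0,1)->(1,0) = 2
Tile 3: (0,2)->(0,2) = 0
Tile 5: (1,1)->(1,1) = 0
Tile 2: (1,2)->(0,1) = 2
Tile 1: (2,0)->(0,0) = 2
Tile 7: (2,1)->(2,0) = 1
Tile 6: (2,2)->(1,2) = 1
Sum: 3 + 2 + 0 + 0 + 2 + 2 + 1 + 1 = 11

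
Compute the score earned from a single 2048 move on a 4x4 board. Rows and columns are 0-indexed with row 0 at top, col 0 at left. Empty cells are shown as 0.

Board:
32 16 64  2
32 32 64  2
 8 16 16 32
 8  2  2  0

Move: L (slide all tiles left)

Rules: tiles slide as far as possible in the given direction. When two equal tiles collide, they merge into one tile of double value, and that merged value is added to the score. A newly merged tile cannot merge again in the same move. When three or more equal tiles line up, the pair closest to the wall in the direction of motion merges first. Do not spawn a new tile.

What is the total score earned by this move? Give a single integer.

Slide left:
row 0: [32, 16, 64, 2] -> [32, 16, 64, 2]  score +0 (running 0)
row 1: [32, 32, 64, 2] -> [64, 64, 2, 0]  score +64 (running 64)
row 2: [8, 16, 16, 32] -> [8, 32, 32, 0]  score +32 (running 96)
row 3: [8, 2, 2, 0] -> [8, 4, 0, 0]  score +4 (running 100)
Board after move:
32 16 64  2
64 64  2  0
 8 32 32  0
 8  4  0  0

Answer: 100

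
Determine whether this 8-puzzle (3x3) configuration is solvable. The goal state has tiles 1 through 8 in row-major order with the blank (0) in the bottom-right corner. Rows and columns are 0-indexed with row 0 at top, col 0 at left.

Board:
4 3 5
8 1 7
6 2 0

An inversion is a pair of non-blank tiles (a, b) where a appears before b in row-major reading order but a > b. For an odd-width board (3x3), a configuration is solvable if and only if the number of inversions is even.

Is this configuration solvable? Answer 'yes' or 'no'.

Answer: yes

Derivation:
Inversions (pairs i<j in row-major order where tile[i] > tile[j] > 0): 14
14 is even, so the puzzle is solvable.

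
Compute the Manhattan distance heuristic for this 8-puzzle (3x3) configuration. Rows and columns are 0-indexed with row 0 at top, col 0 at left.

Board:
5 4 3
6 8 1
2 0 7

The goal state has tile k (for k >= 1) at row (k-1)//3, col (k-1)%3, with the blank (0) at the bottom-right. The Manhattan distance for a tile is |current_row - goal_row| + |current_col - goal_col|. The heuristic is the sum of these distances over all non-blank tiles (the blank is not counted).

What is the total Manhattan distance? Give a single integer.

Answer: 15

Derivation:
Tile 5: at (0,0), goal (1,1), distance |0-1|+|0-1| = 2
Tile 4: at (0,1), goal (1,0), distance |0-1|+|1-0| = 2
Tile 3: at (0,2), goal (0,2), distance |0-0|+|2-2| = 0
Tile 6: at (1,0), goal (1,2), distance |1-1|+|0-2| = 2
Tile 8: at (1,1), goal (2,1), distance |1-2|+|1-1| = 1
Tile 1: at (1,2), goal (0,0), distance |1-0|+|2-0| = 3
Tile 2: at (2,0), goal (0,1), distance |2-0|+|0-1| = 3
Tile 7: at (2,2), goal (2,0), distance |2-2|+|2-0| = 2
Sum: 2 + 2 + 0 + 2 + 1 + 3 + 3 + 2 = 15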